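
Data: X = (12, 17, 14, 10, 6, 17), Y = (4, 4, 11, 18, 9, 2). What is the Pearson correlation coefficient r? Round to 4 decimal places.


r = sum((xi-xbar)(yi-ybar)) / sqrt(sum((xi-xbar)^2) * sum((yi-ybar)^2))
n = 6, xbar = 76/6 = 38/3 ≈ 12.666667, ybar = 48/6 = 8
Sxy = sum((xi-xbar)(yi-ybar)) = -70
Sxx = sum((xi-xbar)^2) = 274/3 ≈ 91.333333
Syy = sum((yi-ybar)^2) = 178
sqrt(Sxx*Syy) ≈ 127.504248
r = Sxy / sqrt(Sxx*Syy) = -70 / 127.504248 ≈ -0.549001

-0.5490


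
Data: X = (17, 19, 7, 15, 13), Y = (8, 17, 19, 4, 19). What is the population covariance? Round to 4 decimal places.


Cov = (1/n)*sum((xi-xbar)(yi-ybar))
n = 5, xbar = 71/5 = 14.2, ybar = 67/5 = 13.4
sum((xi-xbar)(yi-ybar)) = -52.4
Cov = -52.4 / 5 = -10.48

-10.4800


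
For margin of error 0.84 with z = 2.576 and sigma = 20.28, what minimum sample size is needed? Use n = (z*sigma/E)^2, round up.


z*sigma/E = 2.576 * 20.28 / 0.84 = 62.192
(z*sigma/E)^2 = 3867.844864
round up: n = 3868

3868


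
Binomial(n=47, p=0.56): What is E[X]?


E[X] = n*p = 47 * 0.56 = 26.32

26.32


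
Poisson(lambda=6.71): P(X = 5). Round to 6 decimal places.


P = e^(-lam) * lam^k / k!
e^(-6.71) ≈ 0.001218664
lam^k = 6.71^5 ≈ 13602.307887
k! = 5! = 120
P = 0.001218664 * 13602.307887 / 120 ≈ 0.138139

0.138139


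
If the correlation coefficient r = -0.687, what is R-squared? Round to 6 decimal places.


R^2 = r^2 = (-0.687)^2 = 0.471969

0.471969


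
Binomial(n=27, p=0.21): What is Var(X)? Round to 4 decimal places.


Var = n*p*(1-p) = 27 * 0.21 * 0.79 = 4.4793

4.4793


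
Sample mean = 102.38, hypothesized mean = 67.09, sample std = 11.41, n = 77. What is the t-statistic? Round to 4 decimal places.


t = (xbar - mu0) / (s/sqrt(n))
xbar - mu0 = 102.38 - 67.09 = 35.29
sqrt(77) ≈ 8.77496439
s/sqrt(n) = 11.41 / 8.77496439 ≈ 1.30029018
t = 35.29 / 1.30029018 ≈ 27.140096

27.1401


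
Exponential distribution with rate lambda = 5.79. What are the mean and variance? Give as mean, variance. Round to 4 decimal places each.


mean = 1/lam, var = 1/lam^2
mean = 1 / 5.79 = 100/579 ≈ 0.172712
lam^2 = 5.79^2 = 33.5241
var = 1 / 33.5241 ≈ 0.029829

0.1727, 0.0298


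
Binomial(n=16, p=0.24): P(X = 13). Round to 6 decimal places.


P = C(n,k) * p^k * (1-p)^(n-k)
C(16,13) = 560
p^k = 0.24^13 ≈ 0.000000008764883
(1-p)^(n-k) = 0.76^3 = 0.438976
P = 560 * 0.000000008764883 * 0.438976 ≈ 0.000002

0.000002


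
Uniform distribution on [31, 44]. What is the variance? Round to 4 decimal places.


Var = (b-a)^2 / 12
(b-a)^2 = (44 - 31)^2 = 169
Var = 169/12 ≈ 14.083333

14.0833


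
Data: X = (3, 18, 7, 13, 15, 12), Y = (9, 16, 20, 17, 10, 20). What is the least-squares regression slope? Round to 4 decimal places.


b = sum((xi-xbar)(yi-ybar)) / sum((xi-xbar)^2)
n = 6, xbar = 68/6 = 34/3 ≈ 11.333333, ybar = 92/6 = 46/3 ≈ 15.333333
Sxy = sum((xi-xbar)(yi-ybar)) = 70/3 ≈ 23.333333
Sxx = sum((xi-xbar)^2) = 448/3 ≈ 149.333333
b = Sxy / Sxx = 0.15625

0.1563


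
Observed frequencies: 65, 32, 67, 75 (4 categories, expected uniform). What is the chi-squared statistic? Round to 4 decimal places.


chi2 = sum((O-E)^2/E), E = total/4
total = 239, E = 239/4 = 59.75
(65 - 59.75)^2 / 59.75 = 27.5625 / 59.75 = 441/956 ≈ 0.461297
(32 - 59.75)^2 / 59.75 = 770.0625 / 59.75 = 12321/956 ≈ 12.888075
(67 - 59.75)^2 / 59.75 = 52.5625 / 59.75 = 841/956 ≈ 0.879707
(75 - 59.75)^2 / 59.75 = 232.5625 / 59.75 = 3721/956 ≈ 3.892259
chi2 = 4331/239 ≈ 18.121339

18.1213


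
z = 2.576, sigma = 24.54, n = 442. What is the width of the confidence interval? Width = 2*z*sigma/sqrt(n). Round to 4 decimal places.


width = 2*z*sigma/sqrt(n)
2*z*sigma = 2 * 2.576 * 24.54 = 126.43008
sqrt(442) ≈ 21.023796
width = 126.43008 / 21.023796 ≈ 6.013666

6.0137


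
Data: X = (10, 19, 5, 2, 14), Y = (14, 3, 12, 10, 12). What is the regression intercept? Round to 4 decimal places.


a = ybar - b*xbar, where b = sum((xi-xbar)(yi-ybar)) / sum((xi-xbar)^2)
n = 5, xbar = 50/5 = 10, ybar = 51/5 = 10.2
Sxy = sum((xi-xbar)(yi-ybar)) = -65
Sxx = sum((xi-xbar)^2) = 186
b = Sxy / Sxx = -65/186 ≈ -0.349462
a = 10.2 - (-0.349462) * 10 = 6368/465 ≈ 13.694624

13.6946


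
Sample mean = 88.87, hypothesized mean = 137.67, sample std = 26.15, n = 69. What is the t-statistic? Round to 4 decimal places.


t = (xbar - mu0) / (s/sqrt(n))
xbar - mu0 = 88.87 - 137.67 = -48.8
sqrt(69) ≈ 8.30662386
s/sqrt(n) = 26.15 / 8.30662386 ≈ 3.14809006
t = -48.8 / 3.14809006 ≈ -15.501463

-15.5015


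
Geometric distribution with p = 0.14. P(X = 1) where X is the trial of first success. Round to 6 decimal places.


P = (1-p)^(k-1) * p
(1-p)^(k-1) = 0.86^0 = 1
P = 1 * 0.14 = 0.14

0.140000


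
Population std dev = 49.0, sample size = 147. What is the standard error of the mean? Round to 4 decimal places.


SE = sigma / sqrt(n)
sqrt(147) ≈ 12.124356
SE = 49.0 / 12.124356 ≈ 4.041452

4.0415


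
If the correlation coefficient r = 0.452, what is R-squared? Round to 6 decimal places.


R^2 = r^2 = (0.452)^2 = 0.204304

0.204304


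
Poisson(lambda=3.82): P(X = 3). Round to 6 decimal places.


P = e^(-lam) * lam^k / k!
e^(-3.82) ≈ 0.02192780
lam^k = 3.82^3 = 55.742968
k! = 3! = 6
P = 0.02192780 * 55.742968 / 6 ≈ 0.203720

0.203720


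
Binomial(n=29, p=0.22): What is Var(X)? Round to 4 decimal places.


Var = n*p*(1-p) = 29 * 0.22 * 0.78 = 4.9764

4.9764


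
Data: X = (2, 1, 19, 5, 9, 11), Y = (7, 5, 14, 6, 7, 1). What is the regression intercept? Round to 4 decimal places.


a = ybar - b*xbar, where b = sum((xi-xbar)(yi-ybar)) / sum((xi-xbar)^2)
n = 6, xbar = 47/6 ≈ 7.833333, ybar = 40/6 = 20/3 ≈ 6.666667
Sxy = sum((xi-xbar)(yi-ybar)) = 227/3 ≈ 75.666667
Sxx = sum((xi-xbar)^2) = 1349/6 ≈ 224.833333
b = Sxy / Sxx = 454/1349 ≈ 0.336546
a = 6.666667 - 0.336546 * 7.833333 = 5437/1349 ≈ 4.030393

4.0304


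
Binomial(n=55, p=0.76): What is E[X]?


E[X] = n*p = 55 * 0.76 = 41.8

41.8


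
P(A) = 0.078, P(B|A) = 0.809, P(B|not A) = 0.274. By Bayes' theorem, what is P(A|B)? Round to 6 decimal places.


P(A|B) = P(B|A)*P(A) / P(B), P(B) = P(B|A)*P(A) + P(B|not A)*P(not A)
P(B|A)*P(A) = 0.809 * 0.078 = 0.063102
P(B|not A)*P(not A) = 0.274 * 0.922 = 0.252628
P(B) = 0.063102 + 0.252628 = 0.31573
P(A|B) = 0.063102 / 0.31573 ≈ 0.19986064

0.199861


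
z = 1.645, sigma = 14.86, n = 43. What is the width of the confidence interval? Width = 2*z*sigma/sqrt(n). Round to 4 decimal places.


width = 2*z*sigma/sqrt(n)
2*z*sigma = 2 * 1.645 * 14.86 = 48.8894
sqrt(43) ≈ 6.557439
width = 48.8894 / 6.557439 ≈ 7.455564

7.4556


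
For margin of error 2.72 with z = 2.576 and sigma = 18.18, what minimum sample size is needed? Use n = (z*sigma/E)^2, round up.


z*sigma/E = 2.576 * 18.18 / 2.72 = 146349/8500 ≈ 17.217529
(z*sigma/E)^2 ≈ 296.443319
round up: n = 297

297


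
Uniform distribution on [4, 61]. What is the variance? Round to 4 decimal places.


Var = (b-a)^2 / 12
(b-a)^2 = (61 - 4)^2 = 3249
Var = 3249/12 = 270.75

270.7500


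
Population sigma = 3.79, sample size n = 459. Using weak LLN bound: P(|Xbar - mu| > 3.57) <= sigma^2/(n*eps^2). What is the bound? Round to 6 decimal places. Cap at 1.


bound = min(1, sigma^2/(n*eps^2))
sigma^2 = 3.79^2 = 14.3641
n*eps^2 = 459 * 3.57^2 = 459 * 12.7449 = 5849.9091
sigma^2/(n*eps^2) = 14.3641 / 5849.9091 ≈ 0.00245544

0.002455


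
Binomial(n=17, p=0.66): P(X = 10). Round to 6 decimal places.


P = C(n,k) * p^k * (1-p)^(n-k)
C(17,10) = 19448
p^k = 0.66^10 ≈ 0.01568337
(1-p)^(n-k) = 0.34^7 ≈ 0.0005252335
P = 19448 * 0.01568337 * 0.0005252335 ≈ 0.160202

0.160202


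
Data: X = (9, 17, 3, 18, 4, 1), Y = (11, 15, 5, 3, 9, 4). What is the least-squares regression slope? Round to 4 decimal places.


b = sum((xi-xbar)(yi-ybar)) / sum((xi-xbar)^2)
n = 6, xbar = 52/6 = 26/3 ≈ 8.666667, ybar = 47/6 ≈ 7.833333
Sxy = sum((xi-xbar)(yi-ybar)) = 167/3 ≈ 55.666667
Sxx = sum((xi-xbar)^2) = 808/3 ≈ 269.333333
b = Sxy / Sxx = 167/808 ≈ 0.206683

0.2067


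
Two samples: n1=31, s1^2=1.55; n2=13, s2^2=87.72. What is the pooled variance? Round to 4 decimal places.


sp^2 = ((n1-1)*s1^2 + (n2-1)*s2^2)/(n1+n2-2)
(n1-1)*s1^2 = 30 * 1.55 = 46.5
(n2-1)*s2^2 = 12 * 87.72 = 1052.64
numerator = 46.5 + 1052.64 = 1099.14
n1+n2-2 = 42
sp^2 = 1099.14 / 42 = 26.17

26.1700


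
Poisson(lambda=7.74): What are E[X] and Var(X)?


E[X] = Var(X) = lambda = 7.74

7.74, 7.74


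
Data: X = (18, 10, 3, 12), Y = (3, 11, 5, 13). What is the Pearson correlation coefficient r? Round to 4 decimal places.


r = sum((xi-xbar)(yi-ybar)) / sqrt(sum((xi-xbar)^2) * sum((yi-ybar)^2))
n = 4, xbar = 43/4 = 10.75, ybar = 32/4 = 8
Sxy = sum((xi-xbar)(yi-ybar)) = -9
Sxx = sum((xi-xbar)^2) = 114.75
Syy = sum((yi-ybar)^2) = 68
sqrt(Sxx*Syy) ≈ 88.334591
r = Sxy / sqrt(Sxx*Syy) = -9 / 88.334591 ≈ -0.101885

-0.1019


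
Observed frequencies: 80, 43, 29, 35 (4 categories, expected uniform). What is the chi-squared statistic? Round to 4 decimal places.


chi2 = sum((O-E)^2/E), E = total/4
total = 187, E = 187/4 = 46.75
(80 - 46.75)^2 / 46.75 = 1105.5625 / 46.75 = 17689/748 ≈ 23.648396
(43 - 46.75)^2 / 46.75 = 14.0625 / 46.75 = 225/748 ≈ 0.300802
(29 - 46.75)^2 / 46.75 = 315.0625 / 46.75 = 5041/748 ≈ 6.739305
(35 - 46.75)^2 / 46.75 = 138.0625 / 46.75 = 2209/748 ≈ 2.953209
chi2 = 6291/187 ≈ 33.641711

33.6417


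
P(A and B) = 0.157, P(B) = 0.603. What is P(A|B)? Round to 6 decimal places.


P(A|B) = P(A and B) / P(B) = 0.157 / 0.603 = 157/603 ≈ 0.26036484

0.260365


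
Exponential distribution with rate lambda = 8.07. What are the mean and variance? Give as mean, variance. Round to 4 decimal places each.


mean = 1/lam, var = 1/lam^2
mean = 1 / 8.07 = 100/807 ≈ 0.123916
lam^2 = 8.07^2 = 65.1249
var = 1 / 65.1249 ≈ 0.015355

0.1239, 0.0154


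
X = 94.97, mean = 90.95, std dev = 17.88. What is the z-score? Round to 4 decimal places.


z = (X - mu) / sigma
X - mu = 94.97 - 90.95 = 4.02
z = 4.02 / 17.88 = 67/298 ≈ 0.224832

0.2248


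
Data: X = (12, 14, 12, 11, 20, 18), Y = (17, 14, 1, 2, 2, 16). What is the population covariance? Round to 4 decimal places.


Cov = (1/n)*sum((xi-xbar)(yi-ybar))
n = 6, xbar = 87/6 = 14.5, ybar = 52/6 = 26/3 ≈ 8.666667
sum((xi-xbar)(yi-ybar)) = 8
Cov = 8 / 6 = 4/3 ≈ 1.333333

1.3333


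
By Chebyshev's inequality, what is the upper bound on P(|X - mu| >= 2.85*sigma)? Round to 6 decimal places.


P <= 1/k^2
k^2 = 2.85^2 = 8.1225
1/k^2 = 1 / 8.1225 = 400/3249 ≈ 0.12311480

0.123115


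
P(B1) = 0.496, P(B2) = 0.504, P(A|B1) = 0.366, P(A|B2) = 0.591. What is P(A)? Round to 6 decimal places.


P(A) = P(A|B1)*P(B1) + P(A|B2)*P(B2)
P(A|B1)*P(B1) = 0.366 * 0.496 = 0.181536
P(A|B2)*P(B2) = 0.591 * 0.504 = 0.297864
P(A) = 0.181536 + 0.297864 = 0.4794

0.479400


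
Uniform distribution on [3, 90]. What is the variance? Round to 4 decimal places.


Var = (b-a)^2 / 12
(b-a)^2 = (90 - 3)^2 = 7569
Var = 7569/12 = 630.75

630.7500


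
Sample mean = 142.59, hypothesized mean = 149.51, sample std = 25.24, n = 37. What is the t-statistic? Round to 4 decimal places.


t = (xbar - mu0) / (s/sqrt(n))
xbar - mu0 = 142.59 - 149.51 = -6.92
sqrt(37) ≈ 6.08276253
s/sqrt(n) = 25.24 / 6.08276253 ≈ 4.14943044
t = -6.92 / 4.14943044 ≈ -1.667699

-1.6677


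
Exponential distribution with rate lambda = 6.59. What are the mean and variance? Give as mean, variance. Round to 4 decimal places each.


mean = 1/lam, var = 1/lam^2
mean = 1 / 6.59 = 100/659 ≈ 0.151745
lam^2 = 6.59^2 = 43.4281
var = 1 / 43.4281 ≈ 0.023027

0.1517, 0.0230


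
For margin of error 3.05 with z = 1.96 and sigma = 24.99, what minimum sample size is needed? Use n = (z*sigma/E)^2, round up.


z*sigma/E = 1.96 * 24.99 / 3.05 = 122451/7625 ≈ 16.059148
(z*sigma/E)^2 ≈ 257.896220
round up: n = 258

258


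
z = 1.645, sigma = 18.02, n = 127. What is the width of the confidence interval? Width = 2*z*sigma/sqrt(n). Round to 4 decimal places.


width = 2*z*sigma/sqrt(n)
2*z*sigma = 2 * 1.645 * 18.02 = 59.2858
sqrt(127) ≈ 11.269428
width = 59.2858 / 11.269428 ≈ 5.260764

5.2608


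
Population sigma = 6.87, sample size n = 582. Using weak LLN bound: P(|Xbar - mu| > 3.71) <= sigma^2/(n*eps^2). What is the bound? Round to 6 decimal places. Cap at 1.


bound = min(1, sigma^2/(n*eps^2))
sigma^2 = 6.87^2 = 47.1969
n*eps^2 = 582 * 3.71^2 = 582 * 13.7641 = 8010.7062
sigma^2/(n*eps^2) = 47.1969 / 8010.7062 ≈ 0.00589173

0.005892


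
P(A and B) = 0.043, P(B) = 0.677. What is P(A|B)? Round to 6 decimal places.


P(A|B) = P(A and B) / P(B) = 0.043 / 0.677 = 43/677 ≈ 0.06351551

0.063516


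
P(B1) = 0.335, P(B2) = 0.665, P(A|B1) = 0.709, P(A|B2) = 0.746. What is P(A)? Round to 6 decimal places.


P(A) = P(A|B1)*P(B1) + P(A|B2)*P(B2)
P(A|B1)*P(B1) = 0.709 * 0.335 = 0.237515
P(A|B2)*P(B2) = 0.746 * 0.665 = 0.49609
P(A) = 0.237515 + 0.49609 = 0.733605

0.733605


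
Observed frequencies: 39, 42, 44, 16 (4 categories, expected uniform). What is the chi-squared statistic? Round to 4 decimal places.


chi2 = sum((O-E)^2/E), E = total/4
total = 141, E = 141/4 = 35.25
(39 - 35.25)^2 / 35.25 = 14.0625 / 35.25 = 75/188 ≈ 0.398936
(42 - 35.25)^2 / 35.25 = 45.5625 / 35.25 = 243/188 ≈ 1.292553
(44 - 35.25)^2 / 35.25 = 76.5625 / 35.25 = 1225/564 ≈ 2.171986
(16 - 35.25)^2 / 35.25 = 370.5625 / 35.25 = 5929/564 ≈ 10.512411
chi2 = 2027/141 ≈ 14.375887

14.3759


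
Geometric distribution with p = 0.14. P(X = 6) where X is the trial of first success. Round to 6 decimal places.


P = (1-p)^(k-1) * p
(1-p)^(k-1) = 0.86^5 ≈ 0.4704270
P = 0.4704270 * 0.14 ≈ 0.06585978

0.065860


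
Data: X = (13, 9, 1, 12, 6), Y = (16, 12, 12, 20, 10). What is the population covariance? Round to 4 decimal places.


Cov = (1/n)*sum((xi-xbar)(yi-ybar))
n = 5, xbar = 41/5 = 8.2, ybar = 70/5 = 14
sum((xi-xbar)(yi-ybar)) = 54
Cov = 54 / 5 = 10.8

10.8000


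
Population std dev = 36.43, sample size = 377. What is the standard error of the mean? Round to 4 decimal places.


SE = sigma / sqrt(n)
sqrt(377) ≈ 19.416488
SE = 36.43 / 19.416488 ≈ 1.876240

1.8762


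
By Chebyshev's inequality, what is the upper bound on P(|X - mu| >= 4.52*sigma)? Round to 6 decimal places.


P <= 1/k^2
k^2 = 4.52^2 = 20.4304
1/k^2 = 1 / 20.4304 ≈ 0.04894667

0.048947


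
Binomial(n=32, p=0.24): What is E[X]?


E[X] = n*p = 32 * 0.24 = 7.68

7.68


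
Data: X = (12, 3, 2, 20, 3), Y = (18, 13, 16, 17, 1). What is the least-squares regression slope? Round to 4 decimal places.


b = sum((xi-xbar)(yi-ybar)) / sum((xi-xbar)^2)
n = 5, xbar = 40/5 = 8, ybar = 65/5 = 13
Sxy = sum((xi-xbar)(yi-ybar)) = 110
Sxx = sum((xi-xbar)^2) = 246
b = Sxy / Sxx = 55/123 ≈ 0.447154

0.4472


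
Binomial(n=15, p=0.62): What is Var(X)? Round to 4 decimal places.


Var = n*p*(1-p) = 15 * 0.62 * 0.38 = 3.534

3.5340


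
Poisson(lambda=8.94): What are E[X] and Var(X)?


E[X] = Var(X) = lambda = 8.94

8.94, 8.94


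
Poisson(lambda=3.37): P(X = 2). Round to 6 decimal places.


P = e^(-lam) * lam^k / k!
e^(-3.37) ≈ 0.03438964
lam^k = 3.37^2 = 11.3569
k! = 2! = 2
P = 0.03438964 * 11.3569 / 2 ≈ 0.195280

0.195280


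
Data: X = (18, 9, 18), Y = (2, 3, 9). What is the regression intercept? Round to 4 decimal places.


a = ybar - b*xbar, where b = sum((xi-xbar)(yi-ybar)) / sum((xi-xbar)^2)
n = 3, xbar = 45/3 = 15, ybar = 14/3 ≈ 4.666667
Sxy = sum((xi-xbar)(yi-ybar)) = 15
Sxx = sum((xi-xbar)^2) = 54
b = Sxy / Sxx = 5/18 ≈ 0.277778
a = 4.666667 - 0.277778 * 15 = 0.5

0.5000


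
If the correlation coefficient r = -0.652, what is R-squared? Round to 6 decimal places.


R^2 = r^2 = (-0.652)^2 = 0.425104

0.425104


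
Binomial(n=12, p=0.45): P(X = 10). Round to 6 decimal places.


P = C(n,k) * p^k * (1-p)^(n-k)
C(12,10) = 66
p^k = 0.45^10 ≈ 0.0003405063
(1-p)^(n-k) = 0.55^2 = 0.3025
P = 66 * 0.0003405063 * 0.3025 ≈ 0.006798

0.006798


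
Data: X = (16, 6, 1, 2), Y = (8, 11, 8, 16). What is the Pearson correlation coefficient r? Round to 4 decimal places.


r = sum((xi-xbar)(yi-ybar)) / sqrt(sum((xi-xbar)^2) * sum((yi-ybar)^2))
n = 4, xbar = 25/4 = 6.25, ybar = 43/4 = 10.75
Sxy = sum((xi-xbar)(yi-ybar)) = -34.75
Sxx = sum((xi-xbar)^2) = 140.75
Syy = sum((yi-ybar)^2) = 42.75
sqrt(Sxx*Syy) ≈ 77.569727
r = Sxy / sqrt(Sxx*Syy) = -34.75 / 77.569727 ≈ -0.447984

-0.4480


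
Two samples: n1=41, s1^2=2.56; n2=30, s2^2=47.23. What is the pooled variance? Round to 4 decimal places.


sp^2 = ((n1-1)*s1^2 + (n2-1)*s2^2)/(n1+n2-2)
(n1-1)*s1^2 = 40 * 2.56 = 102.4
(n2-1)*s2^2 = 29 * 47.23 = 1369.67
numerator = 102.4 + 1369.67 = 1472.07
n1+n2-2 = 69
sp^2 = 1472.07 / 69 = 49069/2300 ≈ 21.334348

21.3343


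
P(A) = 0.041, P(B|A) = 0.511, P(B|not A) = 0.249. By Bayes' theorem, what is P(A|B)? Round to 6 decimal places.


P(A|B) = P(B|A)*P(A) / P(B), P(B) = P(B|A)*P(A) + P(B|not A)*P(not A)
P(B|A)*P(A) = 0.511 * 0.041 = 0.020951
P(B|not A)*P(not A) = 0.249 * 0.959 = 0.238791
P(B) = 0.020951 + 0.238791 = 0.259742
P(A|B) = 0.020951 / 0.259742 ≈ 0.08066081

0.080661


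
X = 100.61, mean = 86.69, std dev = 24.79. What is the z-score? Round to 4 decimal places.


z = (X - mu) / sigma
X - mu = 100.61 - 86.69 = 13.92
z = 13.92 / 24.79 = 1392/2479 ≈ 0.561517

0.5615


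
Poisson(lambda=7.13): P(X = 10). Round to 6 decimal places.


P = e^(-lam) * lam^k / k!
e^(-7.13) ≈ 0.0008007194
lam^k = 7.13^10 ≈ 339543404.216341
k! = 10! = 3628800
P = 0.0008007194 * 339543404.216341 / 3628800 ≈ 0.074923

0.074923


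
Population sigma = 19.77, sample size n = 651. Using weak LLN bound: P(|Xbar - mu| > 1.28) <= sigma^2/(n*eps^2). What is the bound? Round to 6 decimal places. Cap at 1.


bound = min(1, sigma^2/(n*eps^2))
sigma^2 = 19.77^2 = 390.8529
n*eps^2 = 651 * 1.28^2 = 651 * 1.6384 = 1066.5984
sigma^2/(n*eps^2) = 390.8529 / 1066.5984 ≈ 0.36644805

0.366448


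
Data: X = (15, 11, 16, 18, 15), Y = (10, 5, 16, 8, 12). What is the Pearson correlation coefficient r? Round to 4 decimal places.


r = sum((xi-xbar)(yi-ybar)) / sqrt(sum((xi-xbar)^2) * sum((yi-ybar)^2))
n = 5, xbar = 75/5 = 15, ybar = 51/5 = 10.2
Sxy = sum((xi-xbar)(yi-ybar)) = 20
Sxx = sum((xi-xbar)^2) = 26
Syy = sum((yi-ybar)^2) = 68.8
sqrt(Sxx*Syy) ≈ 42.294208
r = Sxy / sqrt(Sxx*Syy) = 20 / 42.294208 ≈ 0.472878

0.4729


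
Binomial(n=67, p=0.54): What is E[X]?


E[X] = n*p = 67 * 0.54 = 36.18

36.18


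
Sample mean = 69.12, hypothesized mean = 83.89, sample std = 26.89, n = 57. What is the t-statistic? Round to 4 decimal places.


t = (xbar - mu0) / (s/sqrt(n))
xbar - mu0 = 69.12 - 83.89 = -14.77
sqrt(57) ≈ 7.54983444
s/sqrt(n) = 26.89 / 7.54983444 ≈ 3.56166751
t = -14.77 / 3.56166751 ≈ -4.146934

-4.1469


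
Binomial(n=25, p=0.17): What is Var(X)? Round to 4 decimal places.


Var = n*p*(1-p) = 25 * 0.17 * 0.83 = 3.5275

3.5275


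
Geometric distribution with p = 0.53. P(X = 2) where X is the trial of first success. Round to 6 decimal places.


P = (1-p)^(k-1) * p
(1-p)^(k-1) = 0.47^1 = 0.47
P = 0.47 * 0.53 = 0.2491

0.249100


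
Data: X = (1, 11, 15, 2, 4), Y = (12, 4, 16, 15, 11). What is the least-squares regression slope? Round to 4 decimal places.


b = sum((xi-xbar)(yi-ybar)) / sum((xi-xbar)^2)
n = 5, xbar = 33/5 = 6.6, ybar = 58/5 = 11.6
Sxy = sum((xi-xbar)(yi-ybar)) = -12.8
Sxx = sum((xi-xbar)^2) = 149.2
b = Sxy / Sxx = -32/373 ≈ -0.085791

-0.0858


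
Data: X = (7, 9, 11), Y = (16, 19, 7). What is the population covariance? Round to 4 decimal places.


Cov = (1/n)*sum((xi-xbar)(yi-ybar))
n = 3, xbar = 27/3 = 9, ybar = 42/3 = 14
sum((xi-xbar)(yi-ybar)) = -18
Cov = -18 / 3 = -6

-6.0000


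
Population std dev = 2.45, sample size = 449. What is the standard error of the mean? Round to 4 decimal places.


SE = sigma / sqrt(n)
sqrt(449) ≈ 21.189620
SE = 2.45 / 21.189620 ≈ 0.115623

0.1156


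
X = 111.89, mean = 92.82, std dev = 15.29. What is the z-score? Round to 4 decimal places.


z = (X - mu) / sigma
X - mu = 111.89 - 92.82 = 19.07
z = 19.07 / 15.29 = 1907/1529 ≈ 1.247220

1.2472


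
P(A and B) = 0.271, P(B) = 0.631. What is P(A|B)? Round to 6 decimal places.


P(A|B) = P(A and B) / P(B) = 0.271 / 0.631 = 271/631 ≈ 0.42947702

0.429477


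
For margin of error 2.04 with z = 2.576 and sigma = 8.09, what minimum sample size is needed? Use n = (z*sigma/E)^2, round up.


z*sigma/E = 2.576 * 8.09 / 2.04 ≈ 10.215608
(z*sigma/E)^2 ≈ 104.358644
round up: n = 105

105


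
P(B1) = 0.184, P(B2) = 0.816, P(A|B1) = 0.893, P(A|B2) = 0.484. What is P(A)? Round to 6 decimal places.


P(A) = P(A|B1)*P(B1) + P(A|B2)*P(B2)
P(A|B1)*P(B1) = 0.893 * 0.184 = 0.164312
P(A|B2)*P(B2) = 0.484 * 0.816 = 0.394944
P(A) = 0.164312 + 0.394944 = 0.559256

0.559256


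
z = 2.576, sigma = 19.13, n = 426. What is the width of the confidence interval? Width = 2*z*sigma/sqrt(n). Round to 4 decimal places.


width = 2*z*sigma/sqrt(n)
2*z*sigma = 2 * 2.576 * 19.13 = 98.55776
sqrt(426) ≈ 20.639767
width = 98.55776 / 20.639767 ≈ 4.775139

4.7751


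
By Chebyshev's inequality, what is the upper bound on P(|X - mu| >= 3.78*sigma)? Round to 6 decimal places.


P <= 1/k^2
k^2 = 3.78^2 = 14.2884
1/k^2 = 1 / 14.2884 ≈ 0.06998684

0.069987


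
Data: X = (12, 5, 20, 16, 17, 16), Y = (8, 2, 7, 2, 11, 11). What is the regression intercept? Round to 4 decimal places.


a = ybar - b*xbar, where b = sum((xi-xbar)(yi-ybar)) / sum((xi-xbar)^2)
n = 6, xbar = 86/6 = 43/3 ≈ 14.333333, ybar = 41/6 ≈ 6.833333
Sxy = sum((xi-xbar)(yi-ybar)) = 160/3 ≈ 53.333333
Sxx = sum((xi-xbar)^2) = 412/3 ≈ 137.333333
b = Sxy / Sxx = 40/103 ≈ 0.388350
a = 6.833333 - 0.388350 * 14.333333 = 261/206 ≈ 1.266990

1.2670


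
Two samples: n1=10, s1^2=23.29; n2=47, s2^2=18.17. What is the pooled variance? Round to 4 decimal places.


sp^2 = ((n1-1)*s1^2 + (n2-1)*s2^2)/(n1+n2-2)
(n1-1)*s1^2 = 9 * 23.29 = 209.61
(n2-1)*s2^2 = 46 * 18.17 = 835.82
numerator = 209.61 + 835.82 = 1045.43
n1+n2-2 = 55
sp^2 = 1045.43 / 55 = 104543/5500 ≈ 19.007818

19.0078


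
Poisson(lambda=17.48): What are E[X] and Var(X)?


E[X] = Var(X) = lambda = 17.48

17.48, 17.48


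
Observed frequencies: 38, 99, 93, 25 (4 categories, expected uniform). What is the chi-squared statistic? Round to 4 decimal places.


chi2 = sum((O-E)^2/E), E = total/4
total = 255, E = 255/4 = 63.75
(38 - 63.75)^2 / 63.75 = 663.0625 / 63.75 = 10609/1020 ≈ 10.400980
(99 - 63.75)^2 / 63.75 = 1242.5625 / 63.75 = 6627/340 ≈ 19.491176
(93 - 63.75)^2 / 63.75 = 855.5625 / 63.75 = 4563/340 ≈ 13.420588
(25 - 63.75)^2 / 63.75 = 1501.5625 / 63.75 = 4805/204 ≈ 23.553922
chi2 = 1003/15 ≈ 66.866667

66.8667


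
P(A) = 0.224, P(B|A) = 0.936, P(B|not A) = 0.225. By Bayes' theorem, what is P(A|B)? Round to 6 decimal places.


P(A|B) = P(B|A)*P(A) / P(B), P(B) = P(B|A)*P(A) + P(B|not A)*P(not A)
P(B|A)*P(A) = 0.936 * 0.224 = 0.209664
P(B|not A)*P(not A) = 0.225 * 0.776 = 0.1746
P(B) = 0.209664 + 0.1746 = 0.384264
P(A|B) = 0.209664 / 0.384264 = 2912/5337 ≈ 0.54562488

0.545625


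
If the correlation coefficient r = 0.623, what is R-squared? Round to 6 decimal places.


R^2 = r^2 = (0.623)^2 = 0.388129

0.388129


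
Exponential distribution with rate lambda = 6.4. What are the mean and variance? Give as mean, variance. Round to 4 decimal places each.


mean = 1/lam, var = 1/lam^2
mean = 1 / 6.4 = 0.15625
lam^2 = 6.4^2 = 40.96
var = 1 / 40.96 = 25/1024 ≈ 0.024414

0.1563, 0.0244


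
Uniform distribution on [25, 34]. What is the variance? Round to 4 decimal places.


Var = (b-a)^2 / 12
(b-a)^2 = (34 - 25)^2 = 81
Var = 81/12 = 6.75

6.7500


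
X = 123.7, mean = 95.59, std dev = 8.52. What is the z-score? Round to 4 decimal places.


z = (X - mu) / sigma
X - mu = 123.7 - 95.59 = 28.11
z = 28.11 / 8.52 = 937/284 ≈ 3.299296

3.2993


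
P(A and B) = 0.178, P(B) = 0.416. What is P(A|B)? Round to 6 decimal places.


P(A|B) = P(A and B) / P(B) = 0.178 / 0.416 = 89/208 ≈ 0.42788462

0.427885


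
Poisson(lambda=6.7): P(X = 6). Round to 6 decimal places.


P = e^(-lam) * lam^k / k!
e^(-6.7) ≈ 0.001230912
lam^k = 6.7^6 = 90458.382169
k! = 6! = 720
P = 0.001230912 * 90458.382169 / 720 ≈ 0.154648

0.154648


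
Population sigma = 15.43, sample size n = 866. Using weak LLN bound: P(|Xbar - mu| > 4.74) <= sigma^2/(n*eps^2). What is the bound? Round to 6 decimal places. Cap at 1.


bound = min(1, sigma^2/(n*eps^2))
sigma^2 = 15.43^2 = 238.0849
n*eps^2 = 866 * 4.74^2 = 866 * 22.4676 = 19456.9416
sigma^2/(n*eps^2) = 238.0849 / 19456.9416 ≈ 0.01223650

0.012237


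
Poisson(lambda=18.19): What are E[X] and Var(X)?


E[X] = Var(X) = lambda = 18.19

18.19, 18.19


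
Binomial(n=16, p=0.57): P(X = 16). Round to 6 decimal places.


P = C(n,k) * p^k * (1-p)^(n-k)
C(16,16) = 1
p^k = 0.57^16 ≈ 0.0001241646
(1-p)^(n-k) = 0.43^0 = 1
P = 1 * 0.0001241646 * 1 ≈ 0.000124

0.000124


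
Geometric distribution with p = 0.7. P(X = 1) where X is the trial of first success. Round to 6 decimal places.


P = (1-p)^(k-1) * p
(1-p)^(k-1) = 0.3^0 = 1
P = 1 * 0.7 = 0.7

0.700000


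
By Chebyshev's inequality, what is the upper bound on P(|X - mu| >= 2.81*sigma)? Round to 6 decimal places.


P <= 1/k^2
k^2 = 2.81^2 = 7.8961
1/k^2 = 1 / 7.8961 ≈ 0.12664480

0.126645


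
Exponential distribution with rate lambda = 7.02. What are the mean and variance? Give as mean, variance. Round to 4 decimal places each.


mean = 1/lam, var = 1/lam^2
mean = 1 / 7.02 = 50/351 ≈ 0.142450
lam^2 = 7.02^2 = 49.2804
var = 1 / 49.2804 ≈ 0.020292

0.1425, 0.0203


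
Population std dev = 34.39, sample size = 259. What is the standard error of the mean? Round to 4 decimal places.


SE = sigma / sqrt(n)
sqrt(259) ≈ 16.093477
SE = 34.39 / 16.093477 ≈ 2.136891

2.1369


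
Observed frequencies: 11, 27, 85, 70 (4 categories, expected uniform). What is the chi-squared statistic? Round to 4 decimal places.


chi2 = sum((O-E)^2/E), E = total/4
total = 193, E = 193/4 = 48.25
(11 - 48.25)^2 / 48.25 = 1387.5625 / 48.25 = 22201/772 ≈ 28.757772
(27 - 48.25)^2 / 48.25 = 451.5625 / 48.25 = 7225/772 ≈ 9.358808
(85 - 48.25)^2 / 48.25 = 1350.5625 / 48.25 = 21609/772 ≈ 27.990933
(70 - 48.25)^2 / 48.25 = 473.0625 / 48.25 = 7569/772 ≈ 9.804404
chi2 = 14651/193 ≈ 75.911917

75.9119


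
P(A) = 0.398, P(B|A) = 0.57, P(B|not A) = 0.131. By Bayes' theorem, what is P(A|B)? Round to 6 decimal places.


P(A|B) = P(B|A)*P(A) / P(B), P(B) = P(B|A)*P(A) + P(B|not A)*P(not A)
P(B|A)*P(A) = 0.57 * 0.398 = 0.22686
P(B|not A)*P(not A) = 0.131 * 0.602 = 0.078862
P(B) = 0.22686 + 0.078862 = 0.305722
P(A|B) = 0.22686 / 0.305722 ≈ 0.74204670

0.742047


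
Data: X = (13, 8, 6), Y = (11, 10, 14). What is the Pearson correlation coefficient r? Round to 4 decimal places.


r = sum((xi-xbar)(yi-ybar)) / sqrt(sum((xi-xbar)^2) * sum((yi-ybar)^2))
n = 3, xbar = 27/3 = 9, ybar = 35/3 ≈ 11.666667
Sxy = sum((xi-xbar)(yi-ybar)) = -8
Sxx = sum((xi-xbar)^2) = 26
Syy = sum((yi-ybar)^2) = 26/3 ≈ 8.666667
sqrt(Sxx*Syy) ≈ 15.011107
r = Sxy / sqrt(Sxx*Syy) = -8 / 15.011107 ≈ -0.532939

-0.5329


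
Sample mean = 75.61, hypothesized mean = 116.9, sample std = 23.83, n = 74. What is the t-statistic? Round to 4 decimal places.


t = (xbar - mu0) / (s/sqrt(n))
xbar - mu0 = 75.61 - 116.9 = -41.29
sqrt(74) ≈ 8.60232527
s/sqrt(n) = 23.83 / 8.60232527 ≈ 2.77018123
t = -41.29 / 2.77018123 ≈ -14.905162

-14.9052


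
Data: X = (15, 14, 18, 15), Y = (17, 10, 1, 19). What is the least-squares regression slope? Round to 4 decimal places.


b = sum((xi-xbar)(yi-ybar)) / sum((xi-xbar)^2)
n = 4, xbar = 62/4 = 15.5, ybar = 47/4 = 11.75
Sxy = sum((xi-xbar)(yi-ybar)) = -30.5
Sxx = sum((xi-xbar)^2) = 9
b = Sxy / Sxx = -61/18 ≈ -3.388889

-3.3889


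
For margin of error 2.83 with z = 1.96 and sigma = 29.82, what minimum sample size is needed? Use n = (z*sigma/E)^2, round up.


z*sigma/E = 1.96 * 29.82 / 2.83 = 146118/7075 ≈ 20.652721
(z*sigma/E)^2 ≈ 426.534878
round up: n = 427

427


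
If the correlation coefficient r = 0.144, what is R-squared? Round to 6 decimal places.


R^2 = r^2 = (0.144)^2 = 0.020736

0.020736


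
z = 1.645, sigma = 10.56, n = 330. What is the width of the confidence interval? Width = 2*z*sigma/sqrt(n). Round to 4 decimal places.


width = 2*z*sigma/sqrt(n)
2*z*sigma = 2 * 1.645 * 10.56 = 34.7424
sqrt(330) ≈ 18.165902
width = 34.7424 / 18.165902 ≈ 1.912506

1.9125


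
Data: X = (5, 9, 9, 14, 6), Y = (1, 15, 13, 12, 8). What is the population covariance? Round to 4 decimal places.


Cov = (1/n)*sum((xi-xbar)(yi-ybar))
n = 5, xbar = 43/5 = 8.6, ybar = 49/5 = 9.8
sum((xi-xbar)(yi-ybar)) = 51.6
Cov = 51.6 / 5 = 10.32

10.3200


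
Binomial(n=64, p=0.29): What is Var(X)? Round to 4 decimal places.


Var = n*p*(1-p) = 64 * 0.29 * 0.71 = 13.1776

13.1776


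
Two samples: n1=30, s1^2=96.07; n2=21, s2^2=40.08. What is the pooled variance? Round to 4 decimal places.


sp^2 = ((n1-1)*s1^2 + (n2-1)*s2^2)/(n1+n2-2)
(n1-1)*s1^2 = 29 * 96.07 = 2786.03
(n2-1)*s2^2 = 20 * 40.08 = 801.6
numerator = 2786.03 + 801.6 = 3587.63
n1+n2-2 = 49
sp^2 = 3587.63 / 49 = 358763/4900 ≈ 73.216939

73.2169


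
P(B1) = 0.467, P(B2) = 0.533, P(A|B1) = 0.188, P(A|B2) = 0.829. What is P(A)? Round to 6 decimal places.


P(A) = P(A|B1)*P(B1) + P(A|B2)*P(B2)
P(A|B1)*P(B1) = 0.188 * 0.467 = 0.087796
P(A|B2)*P(B2) = 0.829 * 0.533 = 0.441857
P(A) = 0.087796 + 0.441857 = 0.529653

0.529653


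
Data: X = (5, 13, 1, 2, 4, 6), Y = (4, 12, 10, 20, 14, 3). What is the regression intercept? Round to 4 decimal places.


a = ybar - b*xbar, where b = sum((xi-xbar)(yi-ybar)) / sum((xi-xbar)^2)
n = 6, xbar = 31/6 ≈ 5.166667, ybar = 63/6 = 10.5
Sxy = sum((xi-xbar)(yi-ybar)) = -25.5
Sxx = sum((xi-xbar)^2) = 545/6 ≈ 90.833333
b = Sxy / Sxx = -153/545 ≈ -0.280734
a = 10.5 - (-0.280734) * 5.166667 = 6513/545 ≈ 11.950459

11.9505


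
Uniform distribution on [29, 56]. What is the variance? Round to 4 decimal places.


Var = (b-a)^2 / 12
(b-a)^2 = (56 - 29)^2 = 729
Var = 729/12 = 60.75

60.7500


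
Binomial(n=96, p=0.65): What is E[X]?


E[X] = n*p = 96 * 0.65 = 62.4

62.4


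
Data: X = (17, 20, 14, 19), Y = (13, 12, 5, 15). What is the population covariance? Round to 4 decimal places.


Cov = (1/n)*sum((xi-xbar)(yi-ybar))
n = 4, xbar = 70/4 = 17.5, ybar = 45/4 = 11.25
sum((xi-xbar)(yi-ybar)) = 28.5
Cov = 28.5 / 4 = 7.125

7.1250


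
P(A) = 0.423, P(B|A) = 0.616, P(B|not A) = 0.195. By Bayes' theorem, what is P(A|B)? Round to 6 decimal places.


P(A|B) = P(B|A)*P(A) / P(B), P(B) = P(B|A)*P(A) + P(B|not A)*P(not A)
P(B|A)*P(A) = 0.616 * 0.423 = 0.260568
P(B|not A)*P(not A) = 0.195 * 0.577 = 0.112515
P(B) = 0.260568 + 0.112515 = 0.373083
P(A|B) = 0.260568 / 0.373083 ≈ 0.69841831

0.698418


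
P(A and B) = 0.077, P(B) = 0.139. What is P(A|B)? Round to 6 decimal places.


P(A|B) = P(A and B) / P(B) = 0.077 / 0.139 = 77/139 ≈ 0.55395683

0.553957


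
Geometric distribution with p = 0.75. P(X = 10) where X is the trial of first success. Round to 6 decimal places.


P = (1-p)^(k-1) * p
(1-p)^(k-1) = 0.25^9 ≈ 0.000003814697
P = 0.000003814697 * 0.75 ≈ 0.000002861023

0.000003


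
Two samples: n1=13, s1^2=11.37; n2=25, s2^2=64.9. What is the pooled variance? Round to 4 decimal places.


sp^2 = ((n1-1)*s1^2 + (n2-1)*s2^2)/(n1+n2-2)
(n1-1)*s1^2 = 12 * 11.37 = 136.44
(n2-1)*s2^2 = 24 * 64.9 = 1557.6
numerator = 136.44 + 1557.6 = 1694.04
n1+n2-2 = 36
sp^2 = 1694.04 / 36 = 14117/300 ≈ 47.056667

47.0567


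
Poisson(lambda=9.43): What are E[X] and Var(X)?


E[X] = Var(X) = lambda = 9.43

9.43, 9.43


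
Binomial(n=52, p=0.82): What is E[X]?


E[X] = n*p = 52 * 0.82 = 42.64

42.64


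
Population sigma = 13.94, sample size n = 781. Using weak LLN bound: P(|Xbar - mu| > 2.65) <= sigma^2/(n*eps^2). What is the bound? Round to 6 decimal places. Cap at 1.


bound = min(1, sigma^2/(n*eps^2))
sigma^2 = 13.94^2 = 194.3236
n*eps^2 = 781 * 2.65^2 = 781 * 7.0225 = 5484.5725
sigma^2/(n*eps^2) = 194.3236 / 5484.5725 ≈ 0.03543095

0.035431


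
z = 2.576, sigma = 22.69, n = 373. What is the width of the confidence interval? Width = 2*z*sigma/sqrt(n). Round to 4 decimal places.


width = 2*z*sigma/sqrt(n)
2*z*sigma = 2 * 2.576 * 22.69 = 116.89888
sqrt(373) ≈ 19.313208
width = 116.89888 / 19.313208 ≈ 6.052795

6.0528


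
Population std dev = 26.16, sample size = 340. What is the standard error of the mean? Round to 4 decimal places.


SE = sigma / sqrt(n)
sqrt(340) ≈ 18.439089
SE = 26.16 / 18.439089 ≈ 1.418725

1.4187


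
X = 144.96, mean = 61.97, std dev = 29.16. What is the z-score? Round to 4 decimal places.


z = (X - mu) / sigma
X - mu = 144.96 - 61.97 = 82.99
z = 82.99 / 29.16 = 8299/2916 ≈ 2.846022

2.8460


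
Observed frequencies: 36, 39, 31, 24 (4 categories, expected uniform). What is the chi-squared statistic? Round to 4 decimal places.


chi2 = sum((O-E)^2/E), E = total/4
total = 130, E = 130/4 = 32.5
(36 - 32.5)^2 / 32.5 = 12.25 / 32.5 = 49/130 ≈ 0.376923
(39 - 32.5)^2 / 32.5 = 42.25 / 32.5 = 1.3
(31 - 32.5)^2 / 32.5 = 2.25 / 32.5 = 9/130 ≈ 0.069231
(24 - 32.5)^2 / 32.5 = 72.25 / 32.5 = 289/130 ≈ 2.223077
chi2 = 258/65 ≈ 3.969231

3.9692


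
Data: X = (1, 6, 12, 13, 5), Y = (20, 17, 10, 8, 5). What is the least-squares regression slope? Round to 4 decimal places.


b = sum((xi-xbar)(yi-ybar)) / sum((xi-xbar)^2)
n = 5, xbar = 37/5 = 7.4, ybar = 60/5 = 12
Sxy = sum((xi-xbar)(yi-ybar)) = -73
Sxx = sum((xi-xbar)^2) = 101.2
b = Sxy / Sxx = -365/506 ≈ -0.721344

-0.7213


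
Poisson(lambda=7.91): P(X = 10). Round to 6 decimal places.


P = e^(-lam) * lam^k / k!
e^(-7.91) ≈ 0.0003670546
lam^k = 7.91^10 ≈ 958881268.715560
k! = 10! = 3628800
P = 0.0003670546 * 958881268.715560 / 3628800 ≈ 0.096991

0.096991


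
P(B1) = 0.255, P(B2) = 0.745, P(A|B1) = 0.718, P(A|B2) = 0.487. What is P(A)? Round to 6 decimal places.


P(A) = P(A|B1)*P(B1) + P(A|B2)*P(B2)
P(A|B1)*P(B1) = 0.718 * 0.255 = 0.18309
P(A|B2)*P(B2) = 0.487 * 0.745 = 0.362815
P(A) = 0.18309 + 0.362815 = 0.545905

0.545905


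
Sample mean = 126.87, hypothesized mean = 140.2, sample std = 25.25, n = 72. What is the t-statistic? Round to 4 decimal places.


t = (xbar - mu0) / (s/sqrt(n))
xbar - mu0 = 126.87 - 140.2 = -13.33
sqrt(72) ≈ 8.48528137
s/sqrt(n) = 25.25 / 8.48528137 ≈ 2.97574104
t = -13.33 / 2.97574104 ≈ -4.479556

-4.4796


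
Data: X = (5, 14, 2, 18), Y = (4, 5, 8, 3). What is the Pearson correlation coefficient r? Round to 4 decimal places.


r = sum((xi-xbar)(yi-ybar)) / sqrt(sum((xi-xbar)^2) * sum((yi-ybar)^2))
n = 4, xbar = 39/4 = 9.75, ybar = 20/4 = 5
Sxy = sum((xi-xbar)(yi-ybar)) = -35
Sxx = sum((xi-xbar)^2) = 168.75
Syy = sum((yi-ybar)^2) = 14
sqrt(Sxx*Syy) ≈ 48.605555
r = Sxy / sqrt(Sxx*Syy) = -35 / 48.605555 ≈ -0.720082

-0.7201


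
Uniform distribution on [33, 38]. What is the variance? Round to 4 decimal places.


Var = (b-a)^2 / 12
(b-a)^2 = (38 - 33)^2 = 25
Var = 25/12 ≈ 2.083333

2.0833


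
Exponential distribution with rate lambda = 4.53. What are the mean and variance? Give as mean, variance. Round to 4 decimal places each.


mean = 1/lam, var = 1/lam^2
mean = 1 / 4.53 = 100/453 ≈ 0.220751
lam^2 = 4.53^2 = 20.5209
var = 1 / 20.5209 ≈ 0.048731

0.2208, 0.0487


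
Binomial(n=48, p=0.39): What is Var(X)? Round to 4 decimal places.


Var = n*p*(1-p) = 48 * 0.39 * 0.61 = 11.4192

11.4192


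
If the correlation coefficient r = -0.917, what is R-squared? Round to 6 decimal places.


R^2 = r^2 = (-0.917)^2 = 0.840889

0.840889


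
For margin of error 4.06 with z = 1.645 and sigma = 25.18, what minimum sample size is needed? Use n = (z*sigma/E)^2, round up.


z*sigma/E = 1.645 * 25.18 / 4.06 = 59173/5800 ≈ 10.202241
(z*sigma/E)^2 ≈ 104.085729
round up: n = 105

105


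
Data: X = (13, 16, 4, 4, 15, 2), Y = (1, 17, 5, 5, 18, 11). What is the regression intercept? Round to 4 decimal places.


a = ybar - b*xbar, where b = sum((xi-xbar)(yi-ybar)) / sum((xi-xbar)^2)
n = 6, xbar = 54/6 = 9, ybar = 57/6 = 9.5
Sxy = sum((xi-xbar)(yi-ybar)) = 104
Sxx = sum((xi-xbar)^2) = 200
b = Sxy / Sxx = 0.52
a = 9.5 - 0.52 * 9 = 4.82

4.8200


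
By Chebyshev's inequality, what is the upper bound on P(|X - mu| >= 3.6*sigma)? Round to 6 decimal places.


P <= 1/k^2
k^2 = 3.6^2 = 12.96
1/k^2 = 1 / 12.96 = 25/324 ≈ 0.07716049

0.077160


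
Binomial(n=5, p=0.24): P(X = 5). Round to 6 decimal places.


P = C(n,k) * p^k * (1-p)^(n-k)
C(5,5) = 1
p^k = 0.24^5 = 0.0007962624
(1-p)^(n-k) = 0.76^0 = 1
P = 1 * 0.0007962624 * 1 ≈ 0.000796

0.000796


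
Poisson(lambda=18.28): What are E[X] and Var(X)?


E[X] = Var(X) = lambda = 18.28

18.28, 18.28


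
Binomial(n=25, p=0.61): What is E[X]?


E[X] = n*p = 25 * 0.61 = 15.25

15.25


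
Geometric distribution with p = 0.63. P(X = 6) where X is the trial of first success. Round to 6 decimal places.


P = (1-p)^(k-1) * p
(1-p)^(k-1) = 0.37^5 ≈ 0.006934396
P = 0.006934396 * 0.63 ≈ 0.004368669

0.004369


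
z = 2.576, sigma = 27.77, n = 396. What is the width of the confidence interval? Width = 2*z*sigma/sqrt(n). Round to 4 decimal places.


width = 2*z*sigma/sqrt(n)
2*z*sigma = 2 * 2.576 * 27.77 = 143.07104
sqrt(396) ≈ 19.899749
width = 143.07104 / 19.899749 ≈ 7.189590

7.1896


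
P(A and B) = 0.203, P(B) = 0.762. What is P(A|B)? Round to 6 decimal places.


P(A|B) = P(A and B) / P(B) = 0.203 / 0.762 = 203/762 ≈ 0.26640420

0.266404


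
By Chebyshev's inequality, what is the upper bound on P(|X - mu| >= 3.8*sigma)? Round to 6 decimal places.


P <= 1/k^2
k^2 = 3.8^2 = 14.44
1/k^2 = 1 / 14.44 = 25/361 ≈ 0.06925208

0.069252


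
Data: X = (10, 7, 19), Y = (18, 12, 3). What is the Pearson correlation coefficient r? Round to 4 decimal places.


r = sum((xi-xbar)(yi-ybar)) / sqrt(sum((xi-xbar)^2) * sum((yi-ybar)^2))
n = 3, xbar = 36/3 = 12, ybar = 33/3 = 11
Sxy = sum((xi-xbar)(yi-ybar)) = -75
Sxx = sum((xi-xbar)^2) = 78
Syy = sum((yi-ybar)^2) = 114
sqrt(Sxx*Syy) ≈ 94.297402
r = Sxy / sqrt(Sxx*Syy) = -75 / 94.297402 ≈ -0.795356

-0.7954


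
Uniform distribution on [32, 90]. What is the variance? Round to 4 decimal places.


Var = (b-a)^2 / 12
(b-a)^2 = (90 - 32)^2 = 3364
Var = 3364/12 ≈ 280.333333

280.3333


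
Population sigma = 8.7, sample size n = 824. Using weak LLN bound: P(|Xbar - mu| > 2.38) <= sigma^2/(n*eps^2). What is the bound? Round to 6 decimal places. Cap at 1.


bound = min(1, sigma^2/(n*eps^2))
sigma^2 = 8.7^2 = 75.69
n*eps^2 = 824 * 2.38^2 = 824 * 5.6644 = 4667.4656
sigma^2/(n*eps^2) = 75.69 / 4667.4656 ≈ 0.01621651

0.016217


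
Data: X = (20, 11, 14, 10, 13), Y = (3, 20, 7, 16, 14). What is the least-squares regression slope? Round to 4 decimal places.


b = sum((xi-xbar)(yi-ybar)) / sum((xi-xbar)^2)
n = 5, xbar = 68/5 = 13.6, ybar = 60/5 = 12
Sxy = sum((xi-xbar)(yi-ybar)) = -96
Sxx = sum((xi-xbar)^2) = 61.2
b = Sxy / Sxx = -80/51 ≈ -1.568627

-1.5686


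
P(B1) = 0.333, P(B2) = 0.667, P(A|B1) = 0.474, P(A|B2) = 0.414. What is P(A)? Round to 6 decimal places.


P(A) = P(A|B1)*P(B1) + P(A|B2)*P(B2)
P(A|B1)*P(B1) = 0.474 * 0.333 = 0.157842
P(A|B2)*P(B2) = 0.414 * 0.667 = 0.276138
P(A) = 0.157842 + 0.276138 = 0.43398

0.433980


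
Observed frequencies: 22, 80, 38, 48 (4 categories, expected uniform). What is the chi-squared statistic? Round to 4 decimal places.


chi2 = sum((O-E)^2/E), E = total/4
total = 188, E = 188/4 = 47
(22 - 47)^2 / 47 = 625 / 47 = 625/47 ≈ 13.297872
(80 - 47)^2 / 47 = 1089 / 47 = 1089/47 ≈ 23.170213
(38 - 47)^2 / 47 = 81 / 47 = 81/47 ≈ 1.723404
(48 - 47)^2 / 47 = 1 / 47 = 1/47 ≈ 0.021277
chi2 = 1796/47 ≈ 38.212766

38.2128
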